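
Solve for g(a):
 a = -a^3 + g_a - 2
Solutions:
 g(a) = C1 + a^4/4 + a^2/2 + 2*a


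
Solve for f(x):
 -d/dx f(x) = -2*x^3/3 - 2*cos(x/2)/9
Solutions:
 f(x) = C1 + x^4/6 + 4*sin(x/2)/9


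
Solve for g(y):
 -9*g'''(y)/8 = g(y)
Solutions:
 g(y) = C3*exp(-2*3^(1/3)*y/3) + (C1*sin(3^(5/6)*y/3) + C2*cos(3^(5/6)*y/3))*exp(3^(1/3)*y/3)


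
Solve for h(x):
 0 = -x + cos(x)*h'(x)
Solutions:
 h(x) = C1 + Integral(x/cos(x), x)


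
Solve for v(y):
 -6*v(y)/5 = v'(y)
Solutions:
 v(y) = C1*exp(-6*y/5)


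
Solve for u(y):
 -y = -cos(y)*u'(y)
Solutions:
 u(y) = C1 + Integral(y/cos(y), y)


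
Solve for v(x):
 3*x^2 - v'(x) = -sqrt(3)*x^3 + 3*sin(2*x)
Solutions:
 v(x) = C1 + sqrt(3)*x^4/4 + x^3 + 3*cos(2*x)/2


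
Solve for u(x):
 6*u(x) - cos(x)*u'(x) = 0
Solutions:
 u(x) = C1*(sin(x)^3 + 3*sin(x)^2 + 3*sin(x) + 1)/(sin(x)^3 - 3*sin(x)^2 + 3*sin(x) - 1)


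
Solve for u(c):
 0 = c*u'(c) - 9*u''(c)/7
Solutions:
 u(c) = C1 + C2*erfi(sqrt(14)*c/6)


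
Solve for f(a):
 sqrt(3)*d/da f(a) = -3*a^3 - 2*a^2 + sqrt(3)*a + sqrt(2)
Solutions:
 f(a) = C1 - sqrt(3)*a^4/4 - 2*sqrt(3)*a^3/9 + a^2/2 + sqrt(6)*a/3


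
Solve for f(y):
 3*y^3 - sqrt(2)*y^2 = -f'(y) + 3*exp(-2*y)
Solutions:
 f(y) = C1 - 3*y^4/4 + sqrt(2)*y^3/3 - 3*exp(-2*y)/2


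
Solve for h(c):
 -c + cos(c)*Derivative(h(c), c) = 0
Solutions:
 h(c) = C1 + Integral(c/cos(c), c)


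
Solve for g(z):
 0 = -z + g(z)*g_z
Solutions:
 g(z) = -sqrt(C1 + z^2)
 g(z) = sqrt(C1 + z^2)


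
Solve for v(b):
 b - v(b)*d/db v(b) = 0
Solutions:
 v(b) = -sqrt(C1 + b^2)
 v(b) = sqrt(C1 + b^2)


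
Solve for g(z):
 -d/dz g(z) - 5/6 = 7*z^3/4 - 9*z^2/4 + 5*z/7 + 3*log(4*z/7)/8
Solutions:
 g(z) = C1 - 7*z^4/16 + 3*z^3/4 - 5*z^2/14 - 3*z*log(z)/8 - 3*z*log(2)/4 - 11*z/24 + 3*z*log(7)/8


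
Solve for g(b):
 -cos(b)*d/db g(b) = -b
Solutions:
 g(b) = C1 + Integral(b/cos(b), b)


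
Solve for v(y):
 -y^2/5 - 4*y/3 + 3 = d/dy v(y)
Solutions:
 v(y) = C1 - y^3/15 - 2*y^2/3 + 3*y


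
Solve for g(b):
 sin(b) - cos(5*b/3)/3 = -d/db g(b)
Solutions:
 g(b) = C1 + sin(5*b/3)/5 + cos(b)


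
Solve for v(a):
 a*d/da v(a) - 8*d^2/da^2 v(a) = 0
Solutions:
 v(a) = C1 + C2*erfi(a/4)


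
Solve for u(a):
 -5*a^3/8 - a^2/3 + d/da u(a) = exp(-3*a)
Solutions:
 u(a) = C1 + 5*a^4/32 + a^3/9 - exp(-3*a)/3


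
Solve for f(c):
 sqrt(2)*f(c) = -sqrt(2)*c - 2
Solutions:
 f(c) = -c - sqrt(2)


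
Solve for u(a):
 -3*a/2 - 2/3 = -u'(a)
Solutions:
 u(a) = C1 + 3*a^2/4 + 2*a/3


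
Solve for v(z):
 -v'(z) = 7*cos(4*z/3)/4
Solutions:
 v(z) = C1 - 21*sin(4*z/3)/16


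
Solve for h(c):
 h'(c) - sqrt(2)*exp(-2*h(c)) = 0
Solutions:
 h(c) = log(-sqrt(C1 + 2*sqrt(2)*c))
 h(c) = log(C1 + 2*sqrt(2)*c)/2


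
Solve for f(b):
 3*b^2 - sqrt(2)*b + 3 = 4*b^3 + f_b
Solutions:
 f(b) = C1 - b^4 + b^3 - sqrt(2)*b^2/2 + 3*b


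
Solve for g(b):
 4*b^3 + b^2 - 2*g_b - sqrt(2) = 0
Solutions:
 g(b) = C1 + b^4/2 + b^3/6 - sqrt(2)*b/2


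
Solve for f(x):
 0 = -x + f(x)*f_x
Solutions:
 f(x) = -sqrt(C1 + x^2)
 f(x) = sqrt(C1 + x^2)


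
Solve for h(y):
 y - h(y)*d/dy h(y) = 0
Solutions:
 h(y) = -sqrt(C1 + y^2)
 h(y) = sqrt(C1 + y^2)


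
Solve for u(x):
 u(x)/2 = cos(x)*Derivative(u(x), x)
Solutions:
 u(x) = C1*(sin(x) + 1)^(1/4)/(sin(x) - 1)^(1/4)


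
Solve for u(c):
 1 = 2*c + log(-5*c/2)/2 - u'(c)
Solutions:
 u(c) = C1 + c^2 + c*log(-c)/2 + c*(-3/2 - log(2) + log(10)/2)


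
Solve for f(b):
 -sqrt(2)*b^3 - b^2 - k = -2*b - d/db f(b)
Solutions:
 f(b) = C1 + sqrt(2)*b^4/4 + b^3/3 - b^2 + b*k


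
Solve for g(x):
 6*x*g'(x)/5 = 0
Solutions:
 g(x) = C1


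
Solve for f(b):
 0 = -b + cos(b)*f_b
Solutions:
 f(b) = C1 + Integral(b/cos(b), b)


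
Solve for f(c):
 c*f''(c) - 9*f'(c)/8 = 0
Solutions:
 f(c) = C1 + C2*c^(17/8)


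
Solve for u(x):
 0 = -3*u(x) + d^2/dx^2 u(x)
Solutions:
 u(x) = C1*exp(-sqrt(3)*x) + C2*exp(sqrt(3)*x)


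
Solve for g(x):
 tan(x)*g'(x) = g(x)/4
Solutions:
 g(x) = C1*sin(x)^(1/4)


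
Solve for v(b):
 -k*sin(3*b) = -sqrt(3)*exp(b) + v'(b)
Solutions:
 v(b) = C1 + k*cos(3*b)/3 + sqrt(3)*exp(b)


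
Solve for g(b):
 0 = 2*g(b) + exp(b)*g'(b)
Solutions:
 g(b) = C1*exp(2*exp(-b))


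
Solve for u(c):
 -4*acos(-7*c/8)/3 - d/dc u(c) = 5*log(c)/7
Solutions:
 u(c) = C1 - 5*c*log(c)/7 - 4*c*acos(-7*c/8)/3 + 5*c/7 - 4*sqrt(64 - 49*c^2)/21


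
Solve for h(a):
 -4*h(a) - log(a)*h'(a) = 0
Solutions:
 h(a) = C1*exp(-4*li(a))


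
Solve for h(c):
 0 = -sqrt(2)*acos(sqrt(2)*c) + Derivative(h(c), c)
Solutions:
 h(c) = C1 + sqrt(2)*(c*acos(sqrt(2)*c) - sqrt(2)*sqrt(1 - 2*c^2)/2)


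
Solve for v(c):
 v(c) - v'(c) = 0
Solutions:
 v(c) = C1*exp(c)


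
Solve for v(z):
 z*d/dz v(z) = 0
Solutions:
 v(z) = C1


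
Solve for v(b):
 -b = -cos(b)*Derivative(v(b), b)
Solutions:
 v(b) = C1 + Integral(b/cos(b), b)


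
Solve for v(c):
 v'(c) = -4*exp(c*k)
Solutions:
 v(c) = C1 - 4*exp(c*k)/k


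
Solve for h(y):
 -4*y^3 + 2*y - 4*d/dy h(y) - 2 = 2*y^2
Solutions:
 h(y) = C1 - y^4/4 - y^3/6 + y^2/4 - y/2


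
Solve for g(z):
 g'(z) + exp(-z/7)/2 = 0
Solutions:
 g(z) = C1 + 7*exp(-z/7)/2


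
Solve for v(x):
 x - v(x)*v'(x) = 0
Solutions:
 v(x) = -sqrt(C1 + x^2)
 v(x) = sqrt(C1 + x^2)


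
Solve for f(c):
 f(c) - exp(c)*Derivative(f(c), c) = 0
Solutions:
 f(c) = C1*exp(-exp(-c))


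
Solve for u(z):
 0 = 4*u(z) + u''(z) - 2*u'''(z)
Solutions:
 u(z) = C1*exp(z*(-(12*sqrt(327) + 217)^(1/3) - 1/(12*sqrt(327) + 217)^(1/3) + 2)/12)*sin(sqrt(3)*z*(-(12*sqrt(327) + 217)^(1/3) + (12*sqrt(327) + 217)^(-1/3))/12) + C2*exp(z*(-(12*sqrt(327) + 217)^(1/3) - 1/(12*sqrt(327) + 217)^(1/3) + 2)/12)*cos(sqrt(3)*z*(-(12*sqrt(327) + 217)^(1/3) + (12*sqrt(327) + 217)^(-1/3))/12) + C3*exp(z*((12*sqrt(327) + 217)^(-1/3) + 1 + (12*sqrt(327) + 217)^(1/3))/6)


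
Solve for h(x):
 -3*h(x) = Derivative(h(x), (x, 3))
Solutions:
 h(x) = C3*exp(-3^(1/3)*x) + (C1*sin(3^(5/6)*x/2) + C2*cos(3^(5/6)*x/2))*exp(3^(1/3)*x/2)


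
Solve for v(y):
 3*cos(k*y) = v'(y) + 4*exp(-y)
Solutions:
 v(y) = C1 + 4*exp(-y) + 3*sin(k*y)/k


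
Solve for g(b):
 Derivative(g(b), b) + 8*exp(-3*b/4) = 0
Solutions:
 g(b) = C1 + 32*exp(-3*b/4)/3


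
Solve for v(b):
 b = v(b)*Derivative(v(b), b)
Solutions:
 v(b) = -sqrt(C1 + b^2)
 v(b) = sqrt(C1 + b^2)


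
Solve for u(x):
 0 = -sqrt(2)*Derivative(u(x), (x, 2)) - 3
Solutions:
 u(x) = C1 + C2*x - 3*sqrt(2)*x^2/4


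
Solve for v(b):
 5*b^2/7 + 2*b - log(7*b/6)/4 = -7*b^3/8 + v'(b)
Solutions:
 v(b) = C1 + 7*b^4/32 + 5*b^3/21 + b^2 - b*log(b)/4 - b*log(7)/4 + b/4 + b*log(6)/4


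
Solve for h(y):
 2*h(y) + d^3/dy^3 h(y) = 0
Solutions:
 h(y) = C3*exp(-2^(1/3)*y) + (C1*sin(2^(1/3)*sqrt(3)*y/2) + C2*cos(2^(1/3)*sqrt(3)*y/2))*exp(2^(1/3)*y/2)


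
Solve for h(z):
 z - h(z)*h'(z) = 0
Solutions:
 h(z) = -sqrt(C1 + z^2)
 h(z) = sqrt(C1 + z^2)


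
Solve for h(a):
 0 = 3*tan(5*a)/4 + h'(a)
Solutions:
 h(a) = C1 + 3*log(cos(5*a))/20


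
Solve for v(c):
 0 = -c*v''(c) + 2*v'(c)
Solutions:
 v(c) = C1 + C2*c^3


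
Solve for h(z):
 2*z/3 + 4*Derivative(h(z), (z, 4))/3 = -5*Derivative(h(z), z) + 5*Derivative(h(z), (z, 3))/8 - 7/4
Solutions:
 h(z) = C1 + C2*exp(z*(5*5^(2/3)/(64*sqrt(36714) + 12263)^(1/3) + 10 + 5^(1/3)*(64*sqrt(36714) + 12263)^(1/3))/64)*sin(sqrt(3)*5^(1/3)*z*(-(64*sqrt(36714) + 12263)^(1/3) + 5*5^(1/3)/(64*sqrt(36714) + 12263)^(1/3))/64) + C3*exp(z*(5*5^(2/3)/(64*sqrt(36714) + 12263)^(1/3) + 10 + 5^(1/3)*(64*sqrt(36714) + 12263)^(1/3))/64)*cos(sqrt(3)*5^(1/3)*z*(-(64*sqrt(36714) + 12263)^(1/3) + 5*5^(1/3)/(64*sqrt(36714) + 12263)^(1/3))/64) + C4*exp(z*(-5^(1/3)*(64*sqrt(36714) + 12263)^(1/3) - 5*5^(2/3)/(64*sqrt(36714) + 12263)^(1/3) + 5)/32) - z^2/15 - 7*z/20


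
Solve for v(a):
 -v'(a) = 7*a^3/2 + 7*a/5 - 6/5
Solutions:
 v(a) = C1 - 7*a^4/8 - 7*a^2/10 + 6*a/5


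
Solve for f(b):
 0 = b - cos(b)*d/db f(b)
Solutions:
 f(b) = C1 + Integral(b/cos(b), b)


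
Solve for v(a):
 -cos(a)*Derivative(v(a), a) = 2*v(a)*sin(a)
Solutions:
 v(a) = C1*cos(a)^2


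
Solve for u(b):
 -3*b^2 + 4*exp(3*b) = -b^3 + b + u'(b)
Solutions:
 u(b) = C1 + b^4/4 - b^3 - b^2/2 + 4*exp(3*b)/3


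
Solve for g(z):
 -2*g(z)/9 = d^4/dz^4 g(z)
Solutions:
 g(z) = (C1*sin(2^(3/4)*sqrt(3)*z/6) + C2*cos(2^(3/4)*sqrt(3)*z/6))*exp(-2^(3/4)*sqrt(3)*z/6) + (C3*sin(2^(3/4)*sqrt(3)*z/6) + C4*cos(2^(3/4)*sqrt(3)*z/6))*exp(2^(3/4)*sqrt(3)*z/6)


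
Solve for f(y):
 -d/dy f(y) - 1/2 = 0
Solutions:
 f(y) = C1 - y/2


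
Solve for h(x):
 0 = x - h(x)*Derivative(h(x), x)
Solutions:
 h(x) = -sqrt(C1 + x^2)
 h(x) = sqrt(C1 + x^2)


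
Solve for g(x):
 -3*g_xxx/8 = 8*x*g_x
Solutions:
 g(x) = C1 + Integral(C2*airyai(-4*3^(2/3)*x/3) + C3*airybi(-4*3^(2/3)*x/3), x)


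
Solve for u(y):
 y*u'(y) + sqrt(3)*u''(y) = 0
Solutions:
 u(y) = C1 + C2*erf(sqrt(2)*3^(3/4)*y/6)


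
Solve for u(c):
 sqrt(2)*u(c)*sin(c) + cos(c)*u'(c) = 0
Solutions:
 u(c) = C1*cos(c)^(sqrt(2))


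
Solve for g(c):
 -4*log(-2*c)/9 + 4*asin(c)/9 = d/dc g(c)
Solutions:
 g(c) = C1 - 4*c*log(-c)/9 + 4*c*asin(c)/9 - 4*c*log(2)/9 + 4*c/9 + 4*sqrt(1 - c^2)/9


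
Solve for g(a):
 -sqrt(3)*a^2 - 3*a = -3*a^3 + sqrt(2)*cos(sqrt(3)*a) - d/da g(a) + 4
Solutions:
 g(a) = C1 - 3*a^4/4 + sqrt(3)*a^3/3 + 3*a^2/2 + 4*a + sqrt(6)*sin(sqrt(3)*a)/3


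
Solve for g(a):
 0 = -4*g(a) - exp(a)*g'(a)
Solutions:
 g(a) = C1*exp(4*exp(-a))


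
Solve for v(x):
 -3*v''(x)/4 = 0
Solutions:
 v(x) = C1 + C2*x


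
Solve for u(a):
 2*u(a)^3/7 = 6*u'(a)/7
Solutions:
 u(a) = -sqrt(6)*sqrt(-1/(C1 + a))/2
 u(a) = sqrt(6)*sqrt(-1/(C1 + a))/2


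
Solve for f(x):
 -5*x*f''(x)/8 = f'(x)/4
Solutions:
 f(x) = C1 + C2*x^(3/5)


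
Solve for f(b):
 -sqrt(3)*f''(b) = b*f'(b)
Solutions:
 f(b) = C1 + C2*erf(sqrt(2)*3^(3/4)*b/6)


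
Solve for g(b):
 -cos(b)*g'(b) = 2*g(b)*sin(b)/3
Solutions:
 g(b) = C1*cos(b)^(2/3)


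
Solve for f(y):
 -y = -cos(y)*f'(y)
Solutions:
 f(y) = C1 + Integral(y/cos(y), y)


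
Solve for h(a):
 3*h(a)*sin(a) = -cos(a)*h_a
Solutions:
 h(a) = C1*cos(a)^3


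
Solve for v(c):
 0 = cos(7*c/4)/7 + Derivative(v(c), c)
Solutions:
 v(c) = C1 - 4*sin(7*c/4)/49


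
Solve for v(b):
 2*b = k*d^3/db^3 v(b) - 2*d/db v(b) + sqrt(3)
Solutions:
 v(b) = C1 + C2*exp(-sqrt(2)*b*sqrt(1/k)) + C3*exp(sqrt(2)*b*sqrt(1/k)) - b^2/2 + sqrt(3)*b/2


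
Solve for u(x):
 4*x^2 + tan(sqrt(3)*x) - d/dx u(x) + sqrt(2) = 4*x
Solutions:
 u(x) = C1 + 4*x^3/3 - 2*x^2 + sqrt(2)*x - sqrt(3)*log(cos(sqrt(3)*x))/3


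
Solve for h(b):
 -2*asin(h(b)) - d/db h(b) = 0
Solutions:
 Integral(1/asin(_y), (_y, h(b))) = C1 - 2*b


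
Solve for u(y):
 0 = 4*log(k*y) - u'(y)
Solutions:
 u(y) = C1 + 4*y*log(k*y) - 4*y


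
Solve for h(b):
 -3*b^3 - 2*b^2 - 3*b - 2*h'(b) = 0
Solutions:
 h(b) = C1 - 3*b^4/8 - b^3/3 - 3*b^2/4


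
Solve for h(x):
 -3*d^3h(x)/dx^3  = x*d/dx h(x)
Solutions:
 h(x) = C1 + Integral(C2*airyai(-3^(2/3)*x/3) + C3*airybi(-3^(2/3)*x/3), x)


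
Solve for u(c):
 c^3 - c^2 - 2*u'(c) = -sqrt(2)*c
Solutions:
 u(c) = C1 + c^4/8 - c^3/6 + sqrt(2)*c^2/4


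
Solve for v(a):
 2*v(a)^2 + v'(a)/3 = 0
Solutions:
 v(a) = 1/(C1 + 6*a)


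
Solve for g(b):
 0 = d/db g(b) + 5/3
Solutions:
 g(b) = C1 - 5*b/3


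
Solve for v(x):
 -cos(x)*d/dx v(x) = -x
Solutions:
 v(x) = C1 + Integral(x/cos(x), x)


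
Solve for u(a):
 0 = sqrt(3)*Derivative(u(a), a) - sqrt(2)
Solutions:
 u(a) = C1 + sqrt(6)*a/3


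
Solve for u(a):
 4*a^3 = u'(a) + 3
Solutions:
 u(a) = C1 + a^4 - 3*a


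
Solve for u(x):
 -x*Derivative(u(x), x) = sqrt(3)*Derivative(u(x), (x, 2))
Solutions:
 u(x) = C1 + C2*erf(sqrt(2)*3^(3/4)*x/6)


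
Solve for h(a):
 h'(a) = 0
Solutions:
 h(a) = C1


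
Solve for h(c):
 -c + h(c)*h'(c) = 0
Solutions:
 h(c) = -sqrt(C1 + c^2)
 h(c) = sqrt(C1 + c^2)


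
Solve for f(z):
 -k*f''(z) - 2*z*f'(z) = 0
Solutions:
 f(z) = C1 + C2*sqrt(k)*erf(z*sqrt(1/k))


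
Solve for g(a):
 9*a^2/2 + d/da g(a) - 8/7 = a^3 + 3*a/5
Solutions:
 g(a) = C1 + a^4/4 - 3*a^3/2 + 3*a^2/10 + 8*a/7


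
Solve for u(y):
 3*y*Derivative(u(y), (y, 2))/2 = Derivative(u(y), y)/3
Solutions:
 u(y) = C1 + C2*y^(11/9)


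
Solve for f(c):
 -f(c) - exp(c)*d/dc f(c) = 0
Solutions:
 f(c) = C1*exp(exp(-c))


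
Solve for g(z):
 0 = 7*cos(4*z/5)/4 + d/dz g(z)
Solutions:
 g(z) = C1 - 35*sin(4*z/5)/16


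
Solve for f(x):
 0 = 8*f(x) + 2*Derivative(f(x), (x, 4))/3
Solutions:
 f(x) = (C1*sin(3^(1/4)*x) + C2*cos(3^(1/4)*x))*exp(-3^(1/4)*x) + (C3*sin(3^(1/4)*x) + C4*cos(3^(1/4)*x))*exp(3^(1/4)*x)


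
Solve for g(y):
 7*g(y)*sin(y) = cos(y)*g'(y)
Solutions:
 g(y) = C1/cos(y)^7


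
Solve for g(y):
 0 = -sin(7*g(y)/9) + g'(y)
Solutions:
 -y + 9*log(cos(7*g(y)/9) - 1)/14 - 9*log(cos(7*g(y)/9) + 1)/14 = C1


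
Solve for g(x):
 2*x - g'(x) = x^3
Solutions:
 g(x) = C1 - x^4/4 + x^2


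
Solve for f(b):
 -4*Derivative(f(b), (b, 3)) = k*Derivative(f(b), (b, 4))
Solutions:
 f(b) = C1 + C2*b + C3*b^2 + C4*exp(-4*b/k)


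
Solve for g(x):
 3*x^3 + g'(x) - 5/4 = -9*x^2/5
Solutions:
 g(x) = C1 - 3*x^4/4 - 3*x^3/5 + 5*x/4


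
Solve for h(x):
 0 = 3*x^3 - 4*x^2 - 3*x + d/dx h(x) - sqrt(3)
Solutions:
 h(x) = C1 - 3*x^4/4 + 4*x^3/3 + 3*x^2/2 + sqrt(3)*x


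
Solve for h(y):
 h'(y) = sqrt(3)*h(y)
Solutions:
 h(y) = C1*exp(sqrt(3)*y)


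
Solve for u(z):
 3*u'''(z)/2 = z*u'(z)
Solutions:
 u(z) = C1 + Integral(C2*airyai(2^(1/3)*3^(2/3)*z/3) + C3*airybi(2^(1/3)*3^(2/3)*z/3), z)


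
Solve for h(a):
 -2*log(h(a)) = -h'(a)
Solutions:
 li(h(a)) = C1 + 2*a


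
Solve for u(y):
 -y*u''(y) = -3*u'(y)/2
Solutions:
 u(y) = C1 + C2*y^(5/2)


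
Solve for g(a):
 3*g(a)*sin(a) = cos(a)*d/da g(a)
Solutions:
 g(a) = C1/cos(a)^3


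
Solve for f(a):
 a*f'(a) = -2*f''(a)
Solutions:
 f(a) = C1 + C2*erf(a/2)


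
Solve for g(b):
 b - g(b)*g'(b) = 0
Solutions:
 g(b) = -sqrt(C1 + b^2)
 g(b) = sqrt(C1 + b^2)


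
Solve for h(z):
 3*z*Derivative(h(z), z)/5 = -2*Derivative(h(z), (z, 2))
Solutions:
 h(z) = C1 + C2*erf(sqrt(15)*z/10)


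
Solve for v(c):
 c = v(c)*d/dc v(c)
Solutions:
 v(c) = -sqrt(C1 + c^2)
 v(c) = sqrt(C1 + c^2)


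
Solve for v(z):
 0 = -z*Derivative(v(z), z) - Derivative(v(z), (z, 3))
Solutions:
 v(z) = C1 + Integral(C2*airyai(-z) + C3*airybi(-z), z)


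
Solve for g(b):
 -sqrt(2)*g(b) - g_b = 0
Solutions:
 g(b) = C1*exp(-sqrt(2)*b)


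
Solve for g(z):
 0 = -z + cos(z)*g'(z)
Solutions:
 g(z) = C1 + Integral(z/cos(z), z)


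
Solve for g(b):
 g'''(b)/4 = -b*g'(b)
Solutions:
 g(b) = C1 + Integral(C2*airyai(-2^(2/3)*b) + C3*airybi(-2^(2/3)*b), b)


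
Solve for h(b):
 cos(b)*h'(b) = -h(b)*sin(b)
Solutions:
 h(b) = C1*cos(b)


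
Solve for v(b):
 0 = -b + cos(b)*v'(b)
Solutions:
 v(b) = C1 + Integral(b/cos(b), b)


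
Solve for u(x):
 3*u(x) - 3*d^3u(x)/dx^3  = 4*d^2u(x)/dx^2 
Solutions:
 u(x) = C1*exp(-x*(32*2^(1/3)/(27*sqrt(473) + 601)^(1/3) + 16 + 2^(2/3)*(27*sqrt(473) + 601)^(1/3))/36)*sin(2^(1/3)*sqrt(3)*x*(-2^(1/3)*(27*sqrt(473) + 601)^(1/3) + 32/(27*sqrt(473) + 601)^(1/3))/36) + C2*exp(-x*(32*2^(1/3)/(27*sqrt(473) + 601)^(1/3) + 16 + 2^(2/3)*(27*sqrt(473) + 601)^(1/3))/36)*cos(2^(1/3)*sqrt(3)*x*(-2^(1/3)*(27*sqrt(473) + 601)^(1/3) + 32/(27*sqrt(473) + 601)^(1/3))/36) + C3*exp(x*(-8 + 32*2^(1/3)/(27*sqrt(473) + 601)^(1/3) + 2^(2/3)*(27*sqrt(473) + 601)^(1/3))/18)


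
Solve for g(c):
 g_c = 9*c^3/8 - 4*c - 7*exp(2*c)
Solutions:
 g(c) = C1 + 9*c^4/32 - 2*c^2 - 7*exp(2*c)/2


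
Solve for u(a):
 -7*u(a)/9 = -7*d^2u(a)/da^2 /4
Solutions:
 u(a) = C1*exp(-2*a/3) + C2*exp(2*a/3)


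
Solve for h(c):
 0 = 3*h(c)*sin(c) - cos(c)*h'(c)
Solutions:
 h(c) = C1/cos(c)^3


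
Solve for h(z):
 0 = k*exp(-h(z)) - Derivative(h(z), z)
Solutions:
 h(z) = log(C1 + k*z)


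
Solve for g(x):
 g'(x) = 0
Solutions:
 g(x) = C1


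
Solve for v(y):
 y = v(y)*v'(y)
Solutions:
 v(y) = -sqrt(C1 + y^2)
 v(y) = sqrt(C1 + y^2)


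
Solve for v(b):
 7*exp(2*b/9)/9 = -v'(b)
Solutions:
 v(b) = C1 - 7*exp(2*b/9)/2


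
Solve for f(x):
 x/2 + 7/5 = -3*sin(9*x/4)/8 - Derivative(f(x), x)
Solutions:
 f(x) = C1 - x^2/4 - 7*x/5 + cos(9*x/4)/6


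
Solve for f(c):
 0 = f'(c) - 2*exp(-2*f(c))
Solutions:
 f(c) = log(-sqrt(C1 + 4*c))
 f(c) = log(C1 + 4*c)/2


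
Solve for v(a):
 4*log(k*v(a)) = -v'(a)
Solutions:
 li(k*v(a))/k = C1 - 4*a


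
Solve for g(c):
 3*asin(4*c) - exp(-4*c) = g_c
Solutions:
 g(c) = C1 + 3*c*asin(4*c) + 3*sqrt(1 - 16*c^2)/4 + exp(-4*c)/4


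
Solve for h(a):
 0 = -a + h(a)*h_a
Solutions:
 h(a) = -sqrt(C1 + a^2)
 h(a) = sqrt(C1 + a^2)


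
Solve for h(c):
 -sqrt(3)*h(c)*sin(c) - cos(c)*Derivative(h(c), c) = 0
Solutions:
 h(c) = C1*cos(c)^(sqrt(3))


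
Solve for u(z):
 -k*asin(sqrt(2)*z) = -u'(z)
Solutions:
 u(z) = C1 + k*(z*asin(sqrt(2)*z) + sqrt(2)*sqrt(1 - 2*z^2)/2)


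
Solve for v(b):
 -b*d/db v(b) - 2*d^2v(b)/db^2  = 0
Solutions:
 v(b) = C1 + C2*erf(b/2)


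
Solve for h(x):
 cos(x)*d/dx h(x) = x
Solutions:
 h(x) = C1 + Integral(x/cos(x), x)


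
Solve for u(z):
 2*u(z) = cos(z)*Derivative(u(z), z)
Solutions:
 u(z) = C1*(sin(z) + 1)/(sin(z) - 1)


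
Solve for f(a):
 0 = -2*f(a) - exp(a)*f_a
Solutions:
 f(a) = C1*exp(2*exp(-a))


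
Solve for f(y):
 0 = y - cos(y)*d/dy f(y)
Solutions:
 f(y) = C1 + Integral(y/cos(y), y)


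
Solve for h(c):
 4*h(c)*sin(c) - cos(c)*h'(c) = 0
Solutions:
 h(c) = C1/cos(c)^4


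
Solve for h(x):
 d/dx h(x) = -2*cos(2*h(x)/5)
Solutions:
 2*x - 5*log(sin(2*h(x)/5) - 1)/4 + 5*log(sin(2*h(x)/5) + 1)/4 = C1


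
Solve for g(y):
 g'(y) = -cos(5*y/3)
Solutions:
 g(y) = C1 - 3*sin(5*y/3)/5


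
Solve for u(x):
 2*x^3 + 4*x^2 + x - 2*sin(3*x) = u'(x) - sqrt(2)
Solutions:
 u(x) = C1 + x^4/2 + 4*x^3/3 + x^2/2 + sqrt(2)*x + 2*cos(3*x)/3


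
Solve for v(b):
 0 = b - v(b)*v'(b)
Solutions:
 v(b) = -sqrt(C1 + b^2)
 v(b) = sqrt(C1 + b^2)


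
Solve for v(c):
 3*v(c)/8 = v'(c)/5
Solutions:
 v(c) = C1*exp(15*c/8)


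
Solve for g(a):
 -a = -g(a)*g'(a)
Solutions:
 g(a) = -sqrt(C1 + a^2)
 g(a) = sqrt(C1 + a^2)


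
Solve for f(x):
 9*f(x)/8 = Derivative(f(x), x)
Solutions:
 f(x) = C1*exp(9*x/8)


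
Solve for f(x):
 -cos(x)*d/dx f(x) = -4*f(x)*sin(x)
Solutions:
 f(x) = C1/cos(x)^4


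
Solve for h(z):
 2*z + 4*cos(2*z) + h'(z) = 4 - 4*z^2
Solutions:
 h(z) = C1 - 4*z^3/3 - z^2 + 4*z - 4*sin(z)*cos(z)


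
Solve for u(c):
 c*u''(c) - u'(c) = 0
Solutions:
 u(c) = C1 + C2*c^2


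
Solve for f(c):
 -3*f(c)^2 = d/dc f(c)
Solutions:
 f(c) = 1/(C1 + 3*c)


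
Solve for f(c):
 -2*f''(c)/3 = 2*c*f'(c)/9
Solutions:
 f(c) = C1 + C2*erf(sqrt(6)*c/6)


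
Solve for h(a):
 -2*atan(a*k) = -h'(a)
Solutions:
 h(a) = C1 + 2*Piecewise((a*atan(a*k) - log(a^2*k^2 + 1)/(2*k), Ne(k, 0)), (0, True))


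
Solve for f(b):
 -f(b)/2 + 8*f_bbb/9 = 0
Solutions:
 f(b) = C3*exp(6^(2/3)*b/4) + (C1*sin(3*2^(2/3)*3^(1/6)*b/8) + C2*cos(3*2^(2/3)*3^(1/6)*b/8))*exp(-6^(2/3)*b/8)


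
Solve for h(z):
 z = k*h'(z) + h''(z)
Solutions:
 h(z) = C1 + C2*exp(-k*z) + z^2/(2*k) - z/k^2


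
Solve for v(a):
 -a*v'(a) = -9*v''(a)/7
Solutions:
 v(a) = C1 + C2*erfi(sqrt(14)*a/6)


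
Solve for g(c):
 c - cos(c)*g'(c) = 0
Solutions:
 g(c) = C1 + Integral(c/cos(c), c)


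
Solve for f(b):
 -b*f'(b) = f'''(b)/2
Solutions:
 f(b) = C1 + Integral(C2*airyai(-2^(1/3)*b) + C3*airybi(-2^(1/3)*b), b)


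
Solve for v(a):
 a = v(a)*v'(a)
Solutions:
 v(a) = -sqrt(C1 + a^2)
 v(a) = sqrt(C1 + a^2)


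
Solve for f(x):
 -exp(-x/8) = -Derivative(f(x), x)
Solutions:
 f(x) = C1 - 8*exp(-x/8)


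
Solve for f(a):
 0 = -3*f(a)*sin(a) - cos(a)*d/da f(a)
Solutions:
 f(a) = C1*cos(a)^3


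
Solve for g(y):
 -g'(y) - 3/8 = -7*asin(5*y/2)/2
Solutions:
 g(y) = C1 + 7*y*asin(5*y/2)/2 - 3*y/8 + 7*sqrt(4 - 25*y^2)/10


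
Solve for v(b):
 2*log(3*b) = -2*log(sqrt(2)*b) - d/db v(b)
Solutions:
 v(b) = C1 - 4*b*log(b) - b*log(18) + 4*b


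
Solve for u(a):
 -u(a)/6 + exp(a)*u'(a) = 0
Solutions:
 u(a) = C1*exp(-exp(-a)/6)


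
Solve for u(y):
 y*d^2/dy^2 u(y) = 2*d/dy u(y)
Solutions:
 u(y) = C1 + C2*y^3


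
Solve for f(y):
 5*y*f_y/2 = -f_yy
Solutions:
 f(y) = C1 + C2*erf(sqrt(5)*y/2)


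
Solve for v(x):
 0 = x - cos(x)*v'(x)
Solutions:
 v(x) = C1 + Integral(x/cos(x), x)


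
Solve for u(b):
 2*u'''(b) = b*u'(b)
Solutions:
 u(b) = C1 + Integral(C2*airyai(2^(2/3)*b/2) + C3*airybi(2^(2/3)*b/2), b)


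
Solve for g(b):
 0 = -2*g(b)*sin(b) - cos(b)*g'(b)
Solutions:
 g(b) = C1*cos(b)^2


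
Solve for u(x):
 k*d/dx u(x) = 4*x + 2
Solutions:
 u(x) = C1 + 2*x^2/k + 2*x/k


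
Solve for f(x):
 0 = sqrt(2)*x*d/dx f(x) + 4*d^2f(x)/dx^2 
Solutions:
 f(x) = C1 + C2*erf(2^(3/4)*x/4)


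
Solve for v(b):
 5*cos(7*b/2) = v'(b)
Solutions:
 v(b) = C1 + 10*sin(7*b/2)/7


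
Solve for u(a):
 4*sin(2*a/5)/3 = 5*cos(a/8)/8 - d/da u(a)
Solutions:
 u(a) = C1 + 5*sin(a/8) + 10*cos(2*a/5)/3


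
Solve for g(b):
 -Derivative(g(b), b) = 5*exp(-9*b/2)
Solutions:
 g(b) = C1 + 10*exp(-9*b/2)/9


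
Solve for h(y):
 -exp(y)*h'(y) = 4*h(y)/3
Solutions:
 h(y) = C1*exp(4*exp(-y)/3)


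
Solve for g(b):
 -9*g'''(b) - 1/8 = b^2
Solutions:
 g(b) = C1 + C2*b + C3*b^2 - b^5/540 - b^3/432


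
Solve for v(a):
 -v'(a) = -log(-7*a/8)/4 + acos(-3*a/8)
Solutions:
 v(a) = C1 + a*log(-a)/4 - a*acos(-3*a/8) - a*log(2) - a/4 + a*log(14)/4 - sqrt(64 - 9*a^2)/3


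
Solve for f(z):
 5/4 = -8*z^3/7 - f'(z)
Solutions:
 f(z) = C1 - 2*z^4/7 - 5*z/4


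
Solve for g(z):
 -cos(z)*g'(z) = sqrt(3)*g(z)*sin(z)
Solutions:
 g(z) = C1*cos(z)^(sqrt(3))


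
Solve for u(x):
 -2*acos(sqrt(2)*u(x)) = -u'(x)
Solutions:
 Integral(1/acos(sqrt(2)*_y), (_y, u(x))) = C1 + 2*x


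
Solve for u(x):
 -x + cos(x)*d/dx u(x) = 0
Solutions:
 u(x) = C1 + Integral(x/cos(x), x)


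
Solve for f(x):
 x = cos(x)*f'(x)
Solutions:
 f(x) = C1 + Integral(x/cos(x), x)


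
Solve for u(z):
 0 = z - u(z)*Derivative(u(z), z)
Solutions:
 u(z) = -sqrt(C1 + z^2)
 u(z) = sqrt(C1 + z^2)


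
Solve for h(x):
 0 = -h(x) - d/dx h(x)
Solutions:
 h(x) = C1*exp(-x)


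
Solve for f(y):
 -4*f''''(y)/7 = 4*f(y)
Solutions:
 f(y) = (C1*sin(sqrt(2)*7^(1/4)*y/2) + C2*cos(sqrt(2)*7^(1/4)*y/2))*exp(-sqrt(2)*7^(1/4)*y/2) + (C3*sin(sqrt(2)*7^(1/4)*y/2) + C4*cos(sqrt(2)*7^(1/4)*y/2))*exp(sqrt(2)*7^(1/4)*y/2)


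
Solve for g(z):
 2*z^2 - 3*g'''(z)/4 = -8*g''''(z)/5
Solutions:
 g(z) = C1 + C2*z + C3*z^2 + C4*exp(15*z/32) + 2*z^5/45 + 64*z^4/135 + 8192*z^3/2025


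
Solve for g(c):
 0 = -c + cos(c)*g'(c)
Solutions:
 g(c) = C1 + Integral(c/cos(c), c)


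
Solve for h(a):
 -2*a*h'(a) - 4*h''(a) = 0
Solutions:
 h(a) = C1 + C2*erf(a/2)


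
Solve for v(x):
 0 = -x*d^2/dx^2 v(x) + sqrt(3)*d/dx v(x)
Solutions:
 v(x) = C1 + C2*x^(1 + sqrt(3))


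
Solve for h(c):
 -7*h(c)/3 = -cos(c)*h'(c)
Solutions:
 h(c) = C1*(sin(c) + 1)^(7/6)/(sin(c) - 1)^(7/6)


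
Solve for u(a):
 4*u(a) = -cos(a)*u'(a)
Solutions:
 u(a) = C1*(sin(a)^2 - 2*sin(a) + 1)/(sin(a)^2 + 2*sin(a) + 1)


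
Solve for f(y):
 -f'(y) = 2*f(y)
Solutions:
 f(y) = C1*exp(-2*y)


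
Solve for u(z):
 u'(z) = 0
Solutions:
 u(z) = C1


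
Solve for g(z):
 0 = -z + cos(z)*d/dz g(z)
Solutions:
 g(z) = C1 + Integral(z/cos(z), z)


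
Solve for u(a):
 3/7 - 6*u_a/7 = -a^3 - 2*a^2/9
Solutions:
 u(a) = C1 + 7*a^4/24 + 7*a^3/81 + a/2


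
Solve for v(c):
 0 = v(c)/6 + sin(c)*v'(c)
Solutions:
 v(c) = C1*(cos(c) + 1)^(1/12)/(cos(c) - 1)^(1/12)


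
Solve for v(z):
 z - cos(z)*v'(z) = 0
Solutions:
 v(z) = C1 + Integral(z/cos(z), z)


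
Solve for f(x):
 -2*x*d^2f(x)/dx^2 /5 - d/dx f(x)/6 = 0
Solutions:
 f(x) = C1 + C2*x^(7/12)


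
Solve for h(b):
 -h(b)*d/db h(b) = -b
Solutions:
 h(b) = -sqrt(C1 + b^2)
 h(b) = sqrt(C1 + b^2)


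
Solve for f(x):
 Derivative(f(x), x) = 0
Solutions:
 f(x) = C1


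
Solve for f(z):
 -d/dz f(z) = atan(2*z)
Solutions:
 f(z) = C1 - z*atan(2*z) + log(4*z^2 + 1)/4


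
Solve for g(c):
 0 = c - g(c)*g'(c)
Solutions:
 g(c) = -sqrt(C1 + c^2)
 g(c) = sqrt(C1 + c^2)


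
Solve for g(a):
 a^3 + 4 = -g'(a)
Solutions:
 g(a) = C1 - a^4/4 - 4*a


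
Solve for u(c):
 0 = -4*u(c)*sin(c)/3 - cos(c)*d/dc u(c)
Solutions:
 u(c) = C1*cos(c)^(4/3)


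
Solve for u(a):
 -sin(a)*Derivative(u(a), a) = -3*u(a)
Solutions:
 u(a) = C1*(cos(a) - 1)^(3/2)/(cos(a) + 1)^(3/2)


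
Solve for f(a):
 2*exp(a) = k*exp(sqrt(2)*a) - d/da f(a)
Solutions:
 f(a) = C1 + sqrt(2)*k*exp(sqrt(2)*a)/2 - 2*exp(a)


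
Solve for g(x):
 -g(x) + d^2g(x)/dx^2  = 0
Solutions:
 g(x) = C1*exp(-x) + C2*exp(x)


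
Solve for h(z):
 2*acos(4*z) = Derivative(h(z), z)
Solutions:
 h(z) = C1 + 2*z*acos(4*z) - sqrt(1 - 16*z^2)/2


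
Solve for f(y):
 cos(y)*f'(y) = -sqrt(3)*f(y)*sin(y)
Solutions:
 f(y) = C1*cos(y)^(sqrt(3))


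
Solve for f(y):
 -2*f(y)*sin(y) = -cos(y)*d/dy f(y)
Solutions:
 f(y) = C1/cos(y)^2


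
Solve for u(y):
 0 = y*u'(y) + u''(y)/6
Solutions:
 u(y) = C1 + C2*erf(sqrt(3)*y)


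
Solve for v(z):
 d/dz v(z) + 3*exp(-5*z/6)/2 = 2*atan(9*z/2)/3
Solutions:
 v(z) = C1 + 2*z*atan(9*z/2)/3 - 2*log(81*z^2 + 4)/27 + 9*exp(-5*z/6)/5


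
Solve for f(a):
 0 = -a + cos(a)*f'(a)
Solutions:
 f(a) = C1 + Integral(a/cos(a), a)


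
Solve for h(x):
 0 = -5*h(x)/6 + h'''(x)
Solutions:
 h(x) = C3*exp(5^(1/3)*6^(2/3)*x/6) + (C1*sin(2^(2/3)*3^(1/6)*5^(1/3)*x/4) + C2*cos(2^(2/3)*3^(1/6)*5^(1/3)*x/4))*exp(-5^(1/3)*6^(2/3)*x/12)


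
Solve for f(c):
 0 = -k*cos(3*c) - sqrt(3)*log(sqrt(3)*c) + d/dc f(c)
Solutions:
 f(c) = C1 + sqrt(3)*c*(log(c) - 1) + sqrt(3)*c*log(3)/2 + k*sin(3*c)/3


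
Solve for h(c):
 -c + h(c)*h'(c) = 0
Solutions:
 h(c) = -sqrt(C1 + c^2)
 h(c) = sqrt(C1 + c^2)


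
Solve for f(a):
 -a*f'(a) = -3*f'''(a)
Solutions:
 f(a) = C1 + Integral(C2*airyai(3^(2/3)*a/3) + C3*airybi(3^(2/3)*a/3), a)


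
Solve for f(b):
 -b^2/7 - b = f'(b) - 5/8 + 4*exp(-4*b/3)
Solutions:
 f(b) = C1 - b^3/21 - b^2/2 + 5*b/8 + 3*exp(-4*b/3)


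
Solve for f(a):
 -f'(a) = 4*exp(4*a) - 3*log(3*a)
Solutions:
 f(a) = C1 + 3*a*log(a) + 3*a*(-1 + log(3)) - exp(4*a)


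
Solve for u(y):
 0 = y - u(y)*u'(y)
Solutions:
 u(y) = -sqrt(C1 + y^2)
 u(y) = sqrt(C1 + y^2)


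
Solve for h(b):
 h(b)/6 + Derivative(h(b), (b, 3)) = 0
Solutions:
 h(b) = C3*exp(-6^(2/3)*b/6) + (C1*sin(2^(2/3)*3^(1/6)*b/4) + C2*cos(2^(2/3)*3^(1/6)*b/4))*exp(6^(2/3)*b/12)


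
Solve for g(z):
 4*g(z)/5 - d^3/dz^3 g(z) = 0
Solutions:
 g(z) = C3*exp(10^(2/3)*z/5) + (C1*sin(10^(2/3)*sqrt(3)*z/10) + C2*cos(10^(2/3)*sqrt(3)*z/10))*exp(-10^(2/3)*z/10)


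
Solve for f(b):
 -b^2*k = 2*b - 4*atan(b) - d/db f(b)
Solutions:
 f(b) = C1 + b^3*k/3 + b^2 - 4*b*atan(b) + 2*log(b^2 + 1)


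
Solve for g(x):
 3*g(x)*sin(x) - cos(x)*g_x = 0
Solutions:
 g(x) = C1/cos(x)^3


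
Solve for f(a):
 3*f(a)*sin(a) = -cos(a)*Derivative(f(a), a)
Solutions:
 f(a) = C1*cos(a)^3


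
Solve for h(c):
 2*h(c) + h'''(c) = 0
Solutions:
 h(c) = C3*exp(-2^(1/3)*c) + (C1*sin(2^(1/3)*sqrt(3)*c/2) + C2*cos(2^(1/3)*sqrt(3)*c/2))*exp(2^(1/3)*c/2)


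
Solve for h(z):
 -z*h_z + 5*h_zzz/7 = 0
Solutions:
 h(z) = C1 + Integral(C2*airyai(5^(2/3)*7^(1/3)*z/5) + C3*airybi(5^(2/3)*7^(1/3)*z/5), z)


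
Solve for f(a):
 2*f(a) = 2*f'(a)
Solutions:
 f(a) = C1*exp(a)


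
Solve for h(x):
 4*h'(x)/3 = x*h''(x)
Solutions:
 h(x) = C1 + C2*x^(7/3)


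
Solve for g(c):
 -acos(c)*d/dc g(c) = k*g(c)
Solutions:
 g(c) = C1*exp(-k*Integral(1/acos(c), c))


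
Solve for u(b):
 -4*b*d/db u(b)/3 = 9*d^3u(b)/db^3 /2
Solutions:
 u(b) = C1 + Integral(C2*airyai(-2*b/3) + C3*airybi(-2*b/3), b)


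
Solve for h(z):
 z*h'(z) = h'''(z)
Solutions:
 h(z) = C1 + Integral(C2*airyai(z) + C3*airybi(z), z)


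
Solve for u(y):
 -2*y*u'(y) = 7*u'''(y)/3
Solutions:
 u(y) = C1 + Integral(C2*airyai(-6^(1/3)*7^(2/3)*y/7) + C3*airybi(-6^(1/3)*7^(2/3)*y/7), y)


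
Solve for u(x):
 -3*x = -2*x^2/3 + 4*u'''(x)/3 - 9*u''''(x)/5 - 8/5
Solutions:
 u(x) = C1 + C2*x + C3*x^2 + C4*exp(20*x/27) + x^5/120 - 3*x^4/80 - x^3/400


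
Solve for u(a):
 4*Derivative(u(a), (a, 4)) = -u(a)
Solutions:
 u(a) = (C1*sin(a/2) + C2*cos(a/2))*exp(-a/2) + (C3*sin(a/2) + C4*cos(a/2))*exp(a/2)


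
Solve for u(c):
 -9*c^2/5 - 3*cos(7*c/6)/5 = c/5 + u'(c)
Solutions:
 u(c) = C1 - 3*c^3/5 - c^2/10 - 18*sin(7*c/6)/35


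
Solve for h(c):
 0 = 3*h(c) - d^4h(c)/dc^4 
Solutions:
 h(c) = C1*exp(-3^(1/4)*c) + C2*exp(3^(1/4)*c) + C3*sin(3^(1/4)*c) + C4*cos(3^(1/4)*c)


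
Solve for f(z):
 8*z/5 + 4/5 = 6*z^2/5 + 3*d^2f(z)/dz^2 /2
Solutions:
 f(z) = C1 + C2*z - z^4/15 + 8*z^3/45 + 4*z^2/15


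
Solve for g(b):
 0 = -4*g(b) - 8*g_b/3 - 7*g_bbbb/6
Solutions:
 g(b) = (C1*sin(sqrt(7)*b*sqrt(Abs(14^(2/3)/(1 + sqrt(13)*I)^(1/3) - 2*2^(5/6)*7^(1/3)/sqrt(14^(1/3)/(1 + sqrt(13)*I)^(1/3) + (1 + sqrt(13)*I)^(1/3)) + 14^(1/3)*(1 + sqrt(13)*I)^(1/3)))/7) + C2*cos(sqrt(7)*b*sqrt(14^(2/3)/(1 + sqrt(13)*I)^(1/3) - 2*2^(5/6)*7^(1/3)/sqrt(14^(1/3)/(1 + sqrt(13)*I)^(1/3) + (1 + sqrt(13)*I)^(1/3)) + 14^(1/3)*(1 + sqrt(13)*I)^(1/3))/7))*exp(-2^(1/6)*7^(2/3)*b*sqrt(14^(1/3)/(1 + sqrt(13)*I)^(1/3) + (1 + sqrt(13)*I)^(1/3))/7) + (C3*sin(sqrt(7)*b*sqrt(Abs(14^(2/3)/(1 + sqrt(13)*I)^(1/3) + 2*2^(5/6)*7^(1/3)/sqrt(14^(1/3)/(1 + sqrt(13)*I)^(1/3) + (1 + sqrt(13)*I)^(1/3)) + 14^(1/3)*(1 + sqrt(13)*I)^(1/3)))/7) + C4*cos(sqrt(7)*b*sqrt(14^(2/3)/(1 + sqrt(13)*I)^(1/3) + 2*2^(5/6)*7^(1/3)/sqrt(14^(1/3)/(1 + sqrt(13)*I)^(1/3) + (1 + sqrt(13)*I)^(1/3)) + 14^(1/3)*(1 + sqrt(13)*I)^(1/3))/7))*exp(2^(1/6)*7^(2/3)*b*sqrt(14^(1/3)/(1 + sqrt(13)*I)^(1/3) + (1 + sqrt(13)*I)^(1/3))/7)


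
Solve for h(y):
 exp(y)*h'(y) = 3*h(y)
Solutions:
 h(y) = C1*exp(-3*exp(-y))


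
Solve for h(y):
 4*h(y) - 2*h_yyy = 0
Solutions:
 h(y) = C3*exp(2^(1/3)*y) + (C1*sin(2^(1/3)*sqrt(3)*y/2) + C2*cos(2^(1/3)*sqrt(3)*y/2))*exp(-2^(1/3)*y/2)


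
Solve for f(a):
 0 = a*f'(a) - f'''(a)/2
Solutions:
 f(a) = C1 + Integral(C2*airyai(2^(1/3)*a) + C3*airybi(2^(1/3)*a), a)


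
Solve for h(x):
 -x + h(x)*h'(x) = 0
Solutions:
 h(x) = -sqrt(C1 + x^2)
 h(x) = sqrt(C1 + x^2)


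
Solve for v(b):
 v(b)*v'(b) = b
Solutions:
 v(b) = -sqrt(C1 + b^2)
 v(b) = sqrt(C1 + b^2)


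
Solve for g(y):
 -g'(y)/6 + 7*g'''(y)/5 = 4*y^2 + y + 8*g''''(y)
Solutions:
 g(y) = C1 + C2*exp(y*(49/(60*sqrt(86570) + 17657)^(1/3) + 14 + (60*sqrt(86570) + 17657)^(1/3))/240)*sin(sqrt(3)*y*(-(60*sqrt(86570) + 17657)^(1/3) + 49/(60*sqrt(86570) + 17657)^(1/3))/240) + C3*exp(y*(49/(60*sqrt(86570) + 17657)^(1/3) + 14 + (60*sqrt(86570) + 17657)^(1/3))/240)*cos(sqrt(3)*y*(-(60*sqrt(86570) + 17657)^(1/3) + 49/(60*sqrt(86570) + 17657)^(1/3))/240) + C4*exp(y*(-(60*sqrt(86570) + 17657)^(1/3) - 49/(60*sqrt(86570) + 17657)^(1/3) + 7)/120) - 8*y^3 - 3*y^2 - 2016*y/5


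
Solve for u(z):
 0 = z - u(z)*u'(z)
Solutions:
 u(z) = -sqrt(C1 + z^2)
 u(z) = sqrt(C1 + z^2)


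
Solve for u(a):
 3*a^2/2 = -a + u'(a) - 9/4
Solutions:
 u(a) = C1 + a^3/2 + a^2/2 + 9*a/4


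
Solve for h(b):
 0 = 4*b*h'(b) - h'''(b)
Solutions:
 h(b) = C1 + Integral(C2*airyai(2^(2/3)*b) + C3*airybi(2^(2/3)*b), b)


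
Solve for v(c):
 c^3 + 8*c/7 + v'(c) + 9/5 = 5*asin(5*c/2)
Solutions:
 v(c) = C1 - c^4/4 - 4*c^2/7 + 5*c*asin(5*c/2) - 9*c/5 + sqrt(4 - 25*c^2)


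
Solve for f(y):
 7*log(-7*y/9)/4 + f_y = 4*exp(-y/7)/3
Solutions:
 f(y) = C1 - 7*y*log(-y)/4 + 7*y*(-log(7) + 1 + 2*log(3))/4 - 28*exp(-y/7)/3


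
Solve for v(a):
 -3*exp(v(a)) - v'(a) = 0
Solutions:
 v(a) = log(1/(C1 + 3*a))


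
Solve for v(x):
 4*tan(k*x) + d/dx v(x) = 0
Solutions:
 v(x) = C1 - 4*Piecewise((-log(cos(k*x))/k, Ne(k, 0)), (0, True))


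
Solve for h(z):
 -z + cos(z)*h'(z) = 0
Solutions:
 h(z) = C1 + Integral(z/cos(z), z)


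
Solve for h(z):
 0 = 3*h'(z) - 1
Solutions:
 h(z) = C1 + z/3


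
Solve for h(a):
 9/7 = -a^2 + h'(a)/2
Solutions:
 h(a) = C1 + 2*a^3/3 + 18*a/7


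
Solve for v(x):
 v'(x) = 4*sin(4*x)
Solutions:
 v(x) = C1 - cos(4*x)


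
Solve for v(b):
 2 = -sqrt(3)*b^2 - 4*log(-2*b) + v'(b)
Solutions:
 v(b) = C1 + sqrt(3)*b^3/3 + 4*b*log(-b) + 2*b*(-1 + 2*log(2))


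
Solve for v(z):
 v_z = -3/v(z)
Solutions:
 v(z) = -sqrt(C1 - 6*z)
 v(z) = sqrt(C1 - 6*z)


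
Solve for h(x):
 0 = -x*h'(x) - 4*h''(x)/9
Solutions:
 h(x) = C1 + C2*erf(3*sqrt(2)*x/4)


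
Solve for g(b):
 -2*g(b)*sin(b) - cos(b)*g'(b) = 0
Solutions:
 g(b) = C1*cos(b)^2


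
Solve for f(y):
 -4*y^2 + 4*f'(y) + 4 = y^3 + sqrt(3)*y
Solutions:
 f(y) = C1 + y^4/16 + y^3/3 + sqrt(3)*y^2/8 - y


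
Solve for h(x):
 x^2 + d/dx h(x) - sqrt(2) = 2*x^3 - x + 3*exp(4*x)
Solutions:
 h(x) = C1 + x^4/2 - x^3/3 - x^2/2 + sqrt(2)*x + 3*exp(4*x)/4


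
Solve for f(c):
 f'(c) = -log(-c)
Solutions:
 f(c) = C1 - c*log(-c) + c


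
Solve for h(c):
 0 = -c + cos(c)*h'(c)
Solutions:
 h(c) = C1 + Integral(c/cos(c), c)


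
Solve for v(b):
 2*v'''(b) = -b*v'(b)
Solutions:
 v(b) = C1 + Integral(C2*airyai(-2^(2/3)*b/2) + C3*airybi(-2^(2/3)*b/2), b)


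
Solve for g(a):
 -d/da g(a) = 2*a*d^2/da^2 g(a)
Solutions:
 g(a) = C1 + C2*sqrt(a)


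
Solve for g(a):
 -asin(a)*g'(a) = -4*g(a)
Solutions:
 g(a) = C1*exp(4*Integral(1/asin(a), a))


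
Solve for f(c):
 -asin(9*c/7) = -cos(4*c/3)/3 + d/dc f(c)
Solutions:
 f(c) = C1 - c*asin(9*c/7) - sqrt(49 - 81*c^2)/9 + sin(4*c/3)/4


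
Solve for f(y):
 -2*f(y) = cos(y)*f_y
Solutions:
 f(y) = C1*(sin(y) - 1)/(sin(y) + 1)


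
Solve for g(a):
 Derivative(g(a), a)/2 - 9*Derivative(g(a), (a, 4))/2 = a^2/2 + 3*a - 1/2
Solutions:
 g(a) = C1 + C4*exp(3^(1/3)*a/3) + a^3/3 + 3*a^2 - a + (C2*sin(3^(5/6)*a/6) + C3*cos(3^(5/6)*a/6))*exp(-3^(1/3)*a/6)


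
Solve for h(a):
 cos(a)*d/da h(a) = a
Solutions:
 h(a) = C1 + Integral(a/cos(a), a)


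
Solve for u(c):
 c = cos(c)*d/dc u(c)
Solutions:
 u(c) = C1 + Integral(c/cos(c), c)


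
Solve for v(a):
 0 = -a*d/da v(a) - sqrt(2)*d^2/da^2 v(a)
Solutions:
 v(a) = C1 + C2*erf(2^(1/4)*a/2)


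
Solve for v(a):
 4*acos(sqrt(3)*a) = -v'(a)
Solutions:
 v(a) = C1 - 4*a*acos(sqrt(3)*a) + 4*sqrt(3)*sqrt(1 - 3*a^2)/3


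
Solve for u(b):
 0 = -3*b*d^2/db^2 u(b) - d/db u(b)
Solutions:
 u(b) = C1 + C2*b^(2/3)


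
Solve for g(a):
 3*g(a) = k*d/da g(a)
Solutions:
 g(a) = C1*exp(3*a/k)


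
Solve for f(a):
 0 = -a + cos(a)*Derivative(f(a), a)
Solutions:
 f(a) = C1 + Integral(a/cos(a), a)


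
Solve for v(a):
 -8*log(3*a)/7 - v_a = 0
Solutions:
 v(a) = C1 - 8*a*log(a)/7 - 8*a*log(3)/7 + 8*a/7


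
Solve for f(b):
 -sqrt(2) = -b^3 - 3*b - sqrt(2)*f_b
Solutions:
 f(b) = C1 - sqrt(2)*b^4/8 - 3*sqrt(2)*b^2/4 + b


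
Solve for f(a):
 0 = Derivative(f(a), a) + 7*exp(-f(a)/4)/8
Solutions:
 f(a) = 4*log(C1 - 7*a/32)


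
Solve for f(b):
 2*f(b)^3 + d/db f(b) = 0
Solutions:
 f(b) = -sqrt(2)*sqrt(-1/(C1 - 2*b))/2
 f(b) = sqrt(2)*sqrt(-1/(C1 - 2*b))/2


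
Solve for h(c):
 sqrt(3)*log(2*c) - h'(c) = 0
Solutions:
 h(c) = C1 + sqrt(3)*c*log(c) - sqrt(3)*c + sqrt(3)*c*log(2)


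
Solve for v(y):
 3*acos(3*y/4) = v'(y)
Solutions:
 v(y) = C1 + 3*y*acos(3*y/4) - sqrt(16 - 9*y^2)


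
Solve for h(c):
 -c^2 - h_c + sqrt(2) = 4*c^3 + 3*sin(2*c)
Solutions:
 h(c) = C1 - c^4 - c^3/3 + sqrt(2)*c + 3*cos(2*c)/2


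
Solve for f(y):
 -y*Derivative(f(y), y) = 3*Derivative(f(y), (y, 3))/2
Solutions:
 f(y) = C1 + Integral(C2*airyai(-2^(1/3)*3^(2/3)*y/3) + C3*airybi(-2^(1/3)*3^(2/3)*y/3), y)


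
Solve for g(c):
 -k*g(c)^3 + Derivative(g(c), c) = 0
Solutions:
 g(c) = -sqrt(2)*sqrt(-1/(C1 + c*k))/2
 g(c) = sqrt(2)*sqrt(-1/(C1 + c*k))/2


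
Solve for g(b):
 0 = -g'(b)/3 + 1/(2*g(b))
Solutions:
 g(b) = -sqrt(C1 + 3*b)
 g(b) = sqrt(C1 + 3*b)


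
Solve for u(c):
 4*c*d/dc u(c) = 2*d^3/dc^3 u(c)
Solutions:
 u(c) = C1 + Integral(C2*airyai(2^(1/3)*c) + C3*airybi(2^(1/3)*c), c)


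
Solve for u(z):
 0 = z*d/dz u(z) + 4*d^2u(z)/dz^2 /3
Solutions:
 u(z) = C1 + C2*erf(sqrt(6)*z/4)


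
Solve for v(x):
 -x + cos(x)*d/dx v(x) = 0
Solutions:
 v(x) = C1 + Integral(x/cos(x), x)


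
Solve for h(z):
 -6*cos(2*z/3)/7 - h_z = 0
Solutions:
 h(z) = C1 - 9*sin(2*z/3)/7


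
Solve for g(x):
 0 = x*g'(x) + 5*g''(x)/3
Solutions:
 g(x) = C1 + C2*erf(sqrt(30)*x/10)


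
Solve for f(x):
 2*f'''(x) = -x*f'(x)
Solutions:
 f(x) = C1 + Integral(C2*airyai(-2^(2/3)*x/2) + C3*airybi(-2^(2/3)*x/2), x)


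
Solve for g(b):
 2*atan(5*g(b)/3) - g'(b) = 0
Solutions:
 Integral(1/atan(5*_y/3), (_y, g(b))) = C1 + 2*b


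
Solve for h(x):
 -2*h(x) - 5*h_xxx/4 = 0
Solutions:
 h(x) = C3*exp(-2*5^(2/3)*x/5) + (C1*sin(sqrt(3)*5^(2/3)*x/5) + C2*cos(sqrt(3)*5^(2/3)*x/5))*exp(5^(2/3)*x/5)


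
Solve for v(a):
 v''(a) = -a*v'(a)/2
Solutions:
 v(a) = C1 + C2*erf(a/2)


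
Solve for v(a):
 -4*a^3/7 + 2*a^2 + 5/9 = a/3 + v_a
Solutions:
 v(a) = C1 - a^4/7 + 2*a^3/3 - a^2/6 + 5*a/9


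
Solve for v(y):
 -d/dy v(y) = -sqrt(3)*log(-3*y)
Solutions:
 v(y) = C1 + sqrt(3)*y*log(-y) + sqrt(3)*y*(-1 + log(3))


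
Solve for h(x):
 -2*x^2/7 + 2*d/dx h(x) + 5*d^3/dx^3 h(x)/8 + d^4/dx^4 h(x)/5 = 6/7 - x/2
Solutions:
 h(x) = C1 + C2*exp(x*(-50 + 125*5^(2/3)/(96*sqrt(30111) + 16949)^(1/3) + 5^(1/3)*(96*sqrt(30111) + 16949)^(1/3))/48)*sin(sqrt(3)*5^(1/3)*x*(-(96*sqrt(30111) + 16949)^(1/3) + 125*5^(1/3)/(96*sqrt(30111) + 16949)^(1/3))/48) + C3*exp(x*(-50 + 125*5^(2/3)/(96*sqrt(30111) + 16949)^(1/3) + 5^(1/3)*(96*sqrt(30111) + 16949)^(1/3))/48)*cos(sqrt(3)*5^(1/3)*x*(-(96*sqrt(30111) + 16949)^(1/3) + 125*5^(1/3)/(96*sqrt(30111) + 16949)^(1/3))/48) + C4*exp(-x*(125*5^(2/3)/(96*sqrt(30111) + 16949)^(1/3) + 25 + 5^(1/3)*(96*sqrt(30111) + 16949)^(1/3))/24) + x^3/21 - x^2/8 + 19*x/56


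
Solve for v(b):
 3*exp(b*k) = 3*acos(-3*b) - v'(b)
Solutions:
 v(b) = C1 + 3*b*acos(-3*b) + sqrt(1 - 9*b^2) - 3*Piecewise((exp(b*k)/k, Ne(k, 0)), (b, True))


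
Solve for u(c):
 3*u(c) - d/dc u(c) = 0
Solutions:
 u(c) = C1*exp(3*c)


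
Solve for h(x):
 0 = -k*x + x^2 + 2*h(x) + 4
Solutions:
 h(x) = k*x/2 - x^2/2 - 2


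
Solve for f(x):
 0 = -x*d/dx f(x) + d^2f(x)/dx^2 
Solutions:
 f(x) = C1 + C2*erfi(sqrt(2)*x/2)


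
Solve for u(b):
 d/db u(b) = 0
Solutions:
 u(b) = C1


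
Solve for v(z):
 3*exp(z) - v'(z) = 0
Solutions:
 v(z) = C1 + 3*exp(z)


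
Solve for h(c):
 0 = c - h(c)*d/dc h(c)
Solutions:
 h(c) = -sqrt(C1 + c^2)
 h(c) = sqrt(C1 + c^2)


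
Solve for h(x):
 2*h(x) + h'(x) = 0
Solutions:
 h(x) = C1*exp(-2*x)
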